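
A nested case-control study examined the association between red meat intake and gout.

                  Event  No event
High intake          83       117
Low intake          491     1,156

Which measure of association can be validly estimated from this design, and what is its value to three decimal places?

Cells: a = 83, b = 117, c = 491, d = 1156.
This is a nested case-control study: participants were sampled on outcome status, so risks in the source population cannot be estimated directly — relative risk is not valid here. The odds ratio is the appropriate measure.
OR = (a·d)/(b·c) = (83 × 1156) / (117 × 491) = 95948 / 57447 = 1.67020

1.670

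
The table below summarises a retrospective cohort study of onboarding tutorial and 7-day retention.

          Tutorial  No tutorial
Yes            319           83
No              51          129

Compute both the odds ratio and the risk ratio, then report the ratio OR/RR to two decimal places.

Reading the table with exposure as columns: a = 319 (Tutorial, case), b = 51 (Tutorial, non-case), c = 83 (No tutorial, case), d = 129.
OR = (319·129)/(51·83) = 41151/4233 = 9.72147
Risk in exposed = 319/370 = 0.86216; risk in unexposed = 83/212 = 0.39151; RR = 2.20215
OR/RR = 9.72147 / 2.20215 = 4.41454
The outcome is not rare, so the OR lies further from 1 than the RR.

4.41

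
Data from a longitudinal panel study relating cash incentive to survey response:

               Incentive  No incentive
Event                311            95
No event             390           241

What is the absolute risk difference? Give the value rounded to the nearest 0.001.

0.161

Reading the table with exposure as columns: a = 311 (Incentive, case), b = 390 (Incentive, non-case), c = 95 (No incentive, case), d = 241.
Risk in exposed = 311/701 = 0.443652; risk in unexposed = 95/336 = 0.282738.
Risk difference = 0.443652 − 0.282738 = 0.160914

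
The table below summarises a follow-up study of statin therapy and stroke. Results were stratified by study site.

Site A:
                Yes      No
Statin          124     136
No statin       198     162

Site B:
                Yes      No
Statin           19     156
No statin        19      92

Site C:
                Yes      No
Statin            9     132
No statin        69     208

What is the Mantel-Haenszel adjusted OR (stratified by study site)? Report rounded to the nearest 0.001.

0.569

OR_MH = Σ(aᵢdᵢ/nᵢ) / Σ(bᵢcᵢ/nᵢ), where nᵢ is the stratum total.
Stratum 1 (Site A): n = 620; a·d/n = 124·162/620 = 32.4000; b·c/n = 136·198/620 = 43.4323
Stratum 2 (Site B): n = 286; a·d/n = 19·92/286 = 6.1119; b·c/n = 156·19/286 = 10.3636
Stratum 3 (Site C): n = 418; a·d/n = 9·208/418 = 4.4785; b·c/n = 132·69/418 = 21.7895
OR_MH = (32.4000 + 6.1119 + 4.4785) / (43.4323 + 10.3636 + 21.7895) = 42.9904 / 75.5854 = 0.56877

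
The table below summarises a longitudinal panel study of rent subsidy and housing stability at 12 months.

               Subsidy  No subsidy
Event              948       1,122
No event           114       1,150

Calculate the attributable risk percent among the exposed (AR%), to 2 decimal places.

44.68

Reading the table with exposure as columns: a = 948 (Subsidy, case), b = 114 (Subsidy, non-case), c = 1122 (No subsidy, case), d = 1150.
Risk in exposed = 948/1062 = 0.89266; risk in unexposed = 1122/2272 = 0.49384.
RR = 0.89266/0.49384 = 1.80759
AR% = (RR − 1)/RR × 100 = (1.80759 − 1)/1.80759 × 100 = 44.6776%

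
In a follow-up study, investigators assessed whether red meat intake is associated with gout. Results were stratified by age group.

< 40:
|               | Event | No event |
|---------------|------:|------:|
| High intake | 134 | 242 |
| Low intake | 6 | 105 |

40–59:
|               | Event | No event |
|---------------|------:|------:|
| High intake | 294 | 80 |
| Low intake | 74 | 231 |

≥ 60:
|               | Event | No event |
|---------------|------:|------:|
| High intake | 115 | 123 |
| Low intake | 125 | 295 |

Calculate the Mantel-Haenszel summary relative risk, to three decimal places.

2.605

RR_MH = Σ(aᵢ·n₀ᵢ/nᵢ) / Σ(cᵢ·n₁ᵢ/nᵢ), with n₁ᵢ = aᵢ+bᵢ (exposed), n₀ᵢ = cᵢ+dᵢ (unexposed), nᵢ = n₁ᵢ+n₀ᵢ.
Stratum 1 (< 40): n₁ = 376, n₀ = 111, n = 487; a·n₀/n = 134·111/487 = 30.5421; c·n₁/n = 6·376/487 = 4.6324
Stratum 2 (40–59): n₁ = 374, n₀ = 305, n = 679; a·n₀/n = 294·305/679 = 132.0619; c·n₁/n = 74·374/679 = 40.7599
Stratum 3 (≥ 60): n₁ = 238, n₀ = 420, n = 658; a·n₀/n = 115·420/658 = 73.4043; c·n₁/n = 125·238/658 = 45.2128
RR_MH = (30.5421 + 132.0619 + 73.4043) / (4.6324 + 40.7599 + 45.2128) = 236.0082 / 90.6052 = 2.60480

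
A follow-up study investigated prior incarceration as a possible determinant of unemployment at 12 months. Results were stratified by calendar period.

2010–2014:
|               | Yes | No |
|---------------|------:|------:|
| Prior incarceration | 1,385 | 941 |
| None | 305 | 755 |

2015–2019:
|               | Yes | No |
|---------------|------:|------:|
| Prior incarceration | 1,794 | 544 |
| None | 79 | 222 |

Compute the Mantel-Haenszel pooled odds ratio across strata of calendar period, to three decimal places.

4.550

OR_MH = Σ(aᵢdᵢ/nᵢ) / Σ(bᵢcᵢ/nᵢ), where nᵢ is the stratum total.
Stratum 1 (2010–2014): n = 3386; a·d/n = 1385·755/3386 = 308.8231; b·c/n = 941·305/3386 = 84.7623
Stratum 2 (2015–2019): n = 2639; a·d/n = 1794·222/2639 = 150.9163; b·c/n = 544·79/2639 = 16.2850
OR_MH = (308.8231 + 150.9163) / (84.7623 + 16.2850) = 459.7394 / 101.0472 = 4.54975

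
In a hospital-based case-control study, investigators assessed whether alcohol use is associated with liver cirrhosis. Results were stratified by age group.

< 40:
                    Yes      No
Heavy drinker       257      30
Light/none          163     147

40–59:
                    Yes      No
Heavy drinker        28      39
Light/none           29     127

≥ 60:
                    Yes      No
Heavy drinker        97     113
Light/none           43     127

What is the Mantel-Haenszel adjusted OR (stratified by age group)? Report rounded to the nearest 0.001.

4.286

OR_MH = Σ(aᵢdᵢ/nᵢ) / Σ(bᵢcᵢ/nᵢ), where nᵢ is the stratum total.
Stratum 1 (< 40): n = 597; a·d/n = 257·147/597 = 63.2814; b·c/n = 30·163/597 = 8.1910
Stratum 2 (40–59): n = 223; a·d/n = 28·127/223 = 15.9462; b·c/n = 39·29/223 = 5.0717
Stratum 3 (≥ 60): n = 380; a·d/n = 97·127/380 = 32.4184; b·c/n = 113·43/380 = 12.7868
OR_MH = (63.2814 + 15.9462 + 32.4184) / (8.1910 + 5.0717 + 12.7868) = 111.6460 / 26.0495 = 4.28591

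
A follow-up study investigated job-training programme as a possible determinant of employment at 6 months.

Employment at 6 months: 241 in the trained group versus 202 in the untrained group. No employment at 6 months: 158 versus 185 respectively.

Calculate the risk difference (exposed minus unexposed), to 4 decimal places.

From the description: a = 241, b = 158, c = 202, d = 185.
Risk in exposed = 241/399 = 0.604010; risk in unexposed = 202/387 = 0.521964.
Risk difference = 0.604010 − 0.521964 = 0.082046

0.0820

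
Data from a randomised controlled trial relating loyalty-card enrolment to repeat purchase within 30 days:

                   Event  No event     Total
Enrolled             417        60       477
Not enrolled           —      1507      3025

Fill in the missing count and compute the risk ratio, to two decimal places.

The missing cell is in the unexposed row: 3025 − 1507 = 1518.
So a = 417, b = 60, c = 1518, d = 1507.
RR = [a/(a+b)] / [c/(c+d)] = (417/477) / (1518/3025) = 0.87421/0.50182 = 1.74209

1.74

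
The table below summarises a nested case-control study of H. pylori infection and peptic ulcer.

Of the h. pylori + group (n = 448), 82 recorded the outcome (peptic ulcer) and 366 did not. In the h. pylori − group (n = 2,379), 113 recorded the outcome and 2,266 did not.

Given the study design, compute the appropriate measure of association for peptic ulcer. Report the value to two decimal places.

From the description: a = 82, b = 366, c = 113, d = 2266.
This is a nested case-control study: participants were sampled on outcome status, so risks in the source population cannot be estimated directly — relative risk is not valid here. The odds ratio is the appropriate measure.
OR = (a·d)/(b·c) = (82 × 2266) / (366 × 113) = 185812 / 41358 = 4.49277

4.49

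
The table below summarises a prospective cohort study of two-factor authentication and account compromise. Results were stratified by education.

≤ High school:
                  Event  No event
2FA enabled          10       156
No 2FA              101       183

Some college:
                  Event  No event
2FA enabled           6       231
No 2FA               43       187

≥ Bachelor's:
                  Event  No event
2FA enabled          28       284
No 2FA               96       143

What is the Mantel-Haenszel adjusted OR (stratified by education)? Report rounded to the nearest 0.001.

OR_MH = Σ(aᵢdᵢ/nᵢ) / Σ(bᵢcᵢ/nᵢ), where nᵢ is the stratum total.
Stratum 1 (≤ High school): n = 450; a·d/n = 10·183/450 = 4.0667; b·c/n = 156·101/450 = 35.0133
Stratum 2 (Some college): n = 467; a·d/n = 6·187/467 = 2.4026; b·c/n = 231·43/467 = 21.2698
Stratum 3 (≥ Bachelor's): n = 551; a·d/n = 28·143/551 = 7.2668; b·c/n = 284·96/551 = 49.4809
OR_MH = (4.0667 + 2.4026 + 7.2668) / (35.0133 + 21.2698 + 49.4809) = 13.7360 / 105.7641 = 0.12987

0.130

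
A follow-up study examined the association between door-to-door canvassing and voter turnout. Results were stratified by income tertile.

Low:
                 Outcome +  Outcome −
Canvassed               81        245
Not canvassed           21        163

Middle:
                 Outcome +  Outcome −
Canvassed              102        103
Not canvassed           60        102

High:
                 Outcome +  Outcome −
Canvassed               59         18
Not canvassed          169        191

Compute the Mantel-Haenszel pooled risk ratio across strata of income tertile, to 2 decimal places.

RR_MH = Σ(aᵢ·n₀ᵢ/nᵢ) / Σ(cᵢ·n₁ᵢ/nᵢ), with n₁ᵢ = aᵢ+bᵢ (exposed), n₀ᵢ = cᵢ+dᵢ (unexposed), nᵢ = n₁ᵢ+n₀ᵢ.
Stratum 1 (Low): n₁ = 326, n₀ = 184, n = 510; a·n₀/n = 81·184/510 = 29.2235; c·n₁/n = 21·326/510 = 13.4235
Stratum 2 (Middle): n₁ = 205, n₀ = 162, n = 367; a·n₀/n = 102·162/367 = 45.0245; c·n₁/n = 60·205/367 = 33.5150
Stratum 3 (High): n₁ = 77, n₀ = 360, n = 437; a·n₀/n = 59·360/437 = 48.6041; c·n₁/n = 169·77/437 = 29.7780
RR_MH = (29.2235 + 45.0245 + 48.6041) / (13.4235 + 33.5150 + 29.7780) = 122.8522 / 76.7165 = 1.60138

1.60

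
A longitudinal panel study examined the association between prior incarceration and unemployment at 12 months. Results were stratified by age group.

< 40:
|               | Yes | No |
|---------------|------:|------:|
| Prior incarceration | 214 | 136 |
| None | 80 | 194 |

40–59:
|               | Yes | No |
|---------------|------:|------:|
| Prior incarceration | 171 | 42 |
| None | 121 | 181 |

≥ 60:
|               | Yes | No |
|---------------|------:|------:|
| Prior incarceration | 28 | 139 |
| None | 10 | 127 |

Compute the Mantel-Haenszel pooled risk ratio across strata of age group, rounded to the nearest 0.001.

2.060

RR_MH = Σ(aᵢ·n₀ᵢ/nᵢ) / Σ(cᵢ·n₁ᵢ/nᵢ), with n₁ᵢ = aᵢ+bᵢ (exposed), n₀ᵢ = cᵢ+dᵢ (unexposed), nᵢ = n₁ᵢ+n₀ᵢ.
Stratum 1 (< 40): n₁ = 350, n₀ = 274, n = 624; a·n₀/n = 214·274/624 = 93.9679; c·n₁/n = 80·350/624 = 44.8718
Stratum 2 (40–59): n₁ = 213, n₀ = 302, n = 515; a·n₀/n = 171·302/515 = 100.2757; c·n₁/n = 121·213/515 = 50.0447
Stratum 3 (≥ 60): n₁ = 167, n₀ = 137, n = 304; a·n₀/n = 28·137/304 = 12.6184; c·n₁/n = 10·167/304 = 5.4934
RR_MH = (93.9679 + 100.2757 + 12.6184) / (44.8718 + 50.0447 + 5.4934) = 206.8621 / 100.4099 = 2.06018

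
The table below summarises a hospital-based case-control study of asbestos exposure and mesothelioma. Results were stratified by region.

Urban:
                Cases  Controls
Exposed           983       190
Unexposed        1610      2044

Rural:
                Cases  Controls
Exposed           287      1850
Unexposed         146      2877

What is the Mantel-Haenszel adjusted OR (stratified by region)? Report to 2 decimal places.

OR_MH = Σ(aᵢdᵢ/nᵢ) / Σ(bᵢcᵢ/nᵢ), where nᵢ is the stratum total.
Stratum 1 (Urban): n = 4827; a·d/n = 983·2044/4827 = 416.2527; b·c/n = 190·1610/4827 = 63.3727
Stratum 2 (Rural): n = 5160; a·d/n = 287·2877/5160 = 160.0192; b·c/n = 1850·146/5160 = 52.3450
OR_MH = (416.2527 + 160.0192) / (63.3727 + 52.3450) = 576.2719 / 115.7177 = 4.97998

4.98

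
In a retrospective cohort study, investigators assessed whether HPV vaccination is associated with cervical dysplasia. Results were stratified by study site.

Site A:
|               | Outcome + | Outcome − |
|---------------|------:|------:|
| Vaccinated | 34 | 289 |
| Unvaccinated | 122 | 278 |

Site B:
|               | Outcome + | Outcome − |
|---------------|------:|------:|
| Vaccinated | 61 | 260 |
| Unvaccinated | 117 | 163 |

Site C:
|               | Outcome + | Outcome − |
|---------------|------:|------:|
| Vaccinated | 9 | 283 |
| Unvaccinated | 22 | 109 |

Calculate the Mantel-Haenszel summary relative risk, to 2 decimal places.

RR_MH = Σ(aᵢ·n₀ᵢ/nᵢ) / Σ(cᵢ·n₁ᵢ/nᵢ), with n₁ᵢ = aᵢ+bᵢ (exposed), n₀ᵢ = cᵢ+dᵢ (unexposed), nᵢ = n₁ᵢ+n₀ᵢ.
Stratum 1 (Site A): n₁ = 323, n₀ = 400, n = 723; a·n₀/n = 34·400/723 = 18.8105; c·n₁/n = 122·323/723 = 54.5035
Stratum 2 (Site B): n₁ = 321, n₀ = 280, n = 601; a·n₀/n = 61·280/601 = 28.4193; c·n₁/n = 117·321/601 = 62.4908
Stratum 3 (Site C): n₁ = 292, n₀ = 131, n = 423; a·n₀/n = 9·131/423 = 2.7872; c·n₁/n = 22·292/423 = 15.1868
RR_MH = (18.8105 + 28.4193 + 2.7872) / (54.5035 + 62.4908 + 15.1868) = 50.0170 / 132.1811 = 0.37840

0.38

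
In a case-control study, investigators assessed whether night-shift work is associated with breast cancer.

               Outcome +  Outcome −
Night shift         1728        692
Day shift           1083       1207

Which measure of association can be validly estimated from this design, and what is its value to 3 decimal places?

2.783

Cells: a = 1728, b = 692, c = 1083, d = 1207.
This is a case-control study: participants were sampled on outcome status, so risks in the source population cannot be estimated directly — relative risk is not valid here. The odds ratio is the appropriate measure.
OR = (a·d)/(b·c) = (1728 × 1207) / (692 × 1083) = 2085696 / 749436 = 2.78302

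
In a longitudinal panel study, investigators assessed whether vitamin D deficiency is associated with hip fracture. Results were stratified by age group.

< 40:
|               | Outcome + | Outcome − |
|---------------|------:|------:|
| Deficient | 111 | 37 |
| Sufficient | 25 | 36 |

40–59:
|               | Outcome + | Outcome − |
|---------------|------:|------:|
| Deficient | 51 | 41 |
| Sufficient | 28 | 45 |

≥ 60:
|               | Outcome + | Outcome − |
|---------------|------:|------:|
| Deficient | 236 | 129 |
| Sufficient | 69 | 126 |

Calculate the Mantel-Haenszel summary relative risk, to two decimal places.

RR_MH = Σ(aᵢ·n₀ᵢ/nᵢ) / Σ(cᵢ·n₁ᵢ/nᵢ), with n₁ᵢ = aᵢ+bᵢ (exposed), n₀ᵢ = cᵢ+dᵢ (unexposed), nᵢ = n₁ᵢ+n₀ᵢ.
Stratum 1 (< 40): n₁ = 148, n₀ = 61, n = 209; a·n₀/n = 111·61/209 = 32.3971; c·n₁/n = 25·148/209 = 17.7033
Stratum 2 (40–59): n₁ = 92, n₀ = 73, n = 165; a·n₀/n = 51·73/165 = 22.5636; c·n₁/n = 28·92/165 = 15.6121
Stratum 3 (≥ 60): n₁ = 365, n₀ = 195, n = 560; a·n₀/n = 236·195/560 = 82.1786; c·n₁/n = 69·365/560 = 44.9732
RR_MH = (32.3971 + 22.5636 + 82.1786) / (17.7033 + 15.6121 + 44.9732) = 137.1393 / 78.2887 = 1.75171

1.75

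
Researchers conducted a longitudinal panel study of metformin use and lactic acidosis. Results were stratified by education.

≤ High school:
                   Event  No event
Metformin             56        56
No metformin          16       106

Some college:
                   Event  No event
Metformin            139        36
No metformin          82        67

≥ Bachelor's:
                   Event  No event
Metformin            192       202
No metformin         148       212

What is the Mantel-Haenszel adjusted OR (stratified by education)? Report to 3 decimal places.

OR_MH = Σ(aᵢdᵢ/nᵢ) / Σ(bᵢcᵢ/nᵢ), where nᵢ is the stratum total.
Stratum 1 (≤ High school): n = 234; a·d/n = 56·106/234 = 25.3675; b·c/n = 56·16/234 = 3.8291
Stratum 2 (Some college): n = 324; a·d/n = 139·67/324 = 28.7438; b·c/n = 36·82/324 = 9.1111
Stratum 3 (≥ Bachelor's): n = 754; a·d/n = 192·212/754 = 53.9841; b·c/n = 202·148/754 = 39.6499
OR_MH = (25.3675 + 28.7438 + 53.9841) / (3.8291 + 9.1111 + 39.6499) = 108.0954 / 52.5900 = 2.05544

2.055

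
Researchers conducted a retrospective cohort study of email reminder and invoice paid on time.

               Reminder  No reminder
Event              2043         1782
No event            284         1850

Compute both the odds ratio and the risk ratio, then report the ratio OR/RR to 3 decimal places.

Reading the table with exposure as columns: a = 2043 (Reminder, case), b = 284 (Reminder, non-case), c = 1782 (No reminder, case), d = 1850.
OR = (2043·1850)/(284·1782) = 3779550/506088 = 7.46817
Risk in exposed = 2043/2327 = 0.87795; risk in unexposed = 1782/3632 = 0.49064; RR = 1.78941
OR/RR = 7.46817 / 1.78941 = 4.17353
The outcome is not rare, so the OR lies further from 1 than the RR.

4.174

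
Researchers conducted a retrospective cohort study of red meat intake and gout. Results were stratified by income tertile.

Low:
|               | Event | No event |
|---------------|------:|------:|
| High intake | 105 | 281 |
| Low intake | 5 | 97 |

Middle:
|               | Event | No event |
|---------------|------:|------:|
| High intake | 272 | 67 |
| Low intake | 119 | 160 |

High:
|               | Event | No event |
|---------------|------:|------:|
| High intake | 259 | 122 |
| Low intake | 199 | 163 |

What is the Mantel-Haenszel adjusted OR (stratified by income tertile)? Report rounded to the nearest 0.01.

3.06

OR_MH = Σ(aᵢdᵢ/nᵢ) / Σ(bᵢcᵢ/nᵢ), where nᵢ is the stratum total.
Stratum 1 (Low): n = 488; a·d/n = 105·97/488 = 20.8709; b·c/n = 281·5/488 = 2.8791
Stratum 2 (Middle): n = 618; a·d/n = 272·160/618 = 70.4207; b·c/n = 67·119/618 = 12.9013
Stratum 3 (High): n = 743; a·d/n = 259·163/743 = 56.8197; b·c/n = 122·199/743 = 32.6756
OR_MH = (20.8709 + 70.4207 + 56.8197) / (2.8791 + 12.9013 + 32.6756) = 148.1113 / 48.4560 = 3.05661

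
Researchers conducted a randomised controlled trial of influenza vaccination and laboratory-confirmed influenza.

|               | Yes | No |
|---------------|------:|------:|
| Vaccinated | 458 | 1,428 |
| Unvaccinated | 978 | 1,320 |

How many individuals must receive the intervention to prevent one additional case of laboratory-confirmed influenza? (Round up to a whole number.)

6

Risk in treated group = 458/1886 = 0.24284; risk in control = 978/2298 = 0.42559.
Absolute risk reduction = 0.42559 − 0.24284 = 0.18275
NNT = 1 / ARR = 1 / 0.18275 = 5.472 → round up → 6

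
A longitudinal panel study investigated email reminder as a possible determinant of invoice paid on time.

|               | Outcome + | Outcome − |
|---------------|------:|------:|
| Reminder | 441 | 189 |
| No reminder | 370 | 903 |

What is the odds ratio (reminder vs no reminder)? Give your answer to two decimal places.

5.69

Cells: a = 441, b = 189, c = 370, d = 903.
OR = (a·d)/(b·c) = (441 × 903) / (189 × 370) = 398223 / 69930 = 5.69459
The odds of invoice paid on time are about 5.69 times as high in the reminder group.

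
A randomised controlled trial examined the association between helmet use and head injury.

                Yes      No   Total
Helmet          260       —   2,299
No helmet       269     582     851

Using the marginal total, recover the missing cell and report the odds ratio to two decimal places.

0.28

The missing cell is in the exposed row: 2299 − 260 = 2039.
So a = 260, b = 2039, c = 269, d = 582.
OR = (a·d)/(b·c) = (260 × 582) / (2039 × 269) = 151320 / 548491 = 0.27588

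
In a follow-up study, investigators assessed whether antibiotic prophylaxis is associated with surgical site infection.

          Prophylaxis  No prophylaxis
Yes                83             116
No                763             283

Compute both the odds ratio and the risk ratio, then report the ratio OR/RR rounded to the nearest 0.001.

Reading the table with exposure as columns: a = 83 (Prophylaxis, case), b = 763 (Prophylaxis, non-case), c = 116 (No prophylaxis, case), d = 283.
OR = (83·283)/(763·116) = 23489/88508 = 0.26539
Risk in exposed = 83/846 = 0.09811; risk in unexposed = 116/399 = 0.29073; RR = 0.33746
OR/RR = 0.26539 / 0.33746 = 0.78643
The outcome is not rare, so the OR lies further from 1 than the RR.

0.786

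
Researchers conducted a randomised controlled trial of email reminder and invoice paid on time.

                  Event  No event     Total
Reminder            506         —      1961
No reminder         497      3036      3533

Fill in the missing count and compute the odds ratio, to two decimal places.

2.12

The missing cell is in the exposed row: 1961 − 506 = 1455.
So a = 506, b = 1455, c = 497, d = 3036.
OR = (a·d)/(b·c) = (506 × 3036) / (1455 × 497) = 1536216 / 723135 = 2.12438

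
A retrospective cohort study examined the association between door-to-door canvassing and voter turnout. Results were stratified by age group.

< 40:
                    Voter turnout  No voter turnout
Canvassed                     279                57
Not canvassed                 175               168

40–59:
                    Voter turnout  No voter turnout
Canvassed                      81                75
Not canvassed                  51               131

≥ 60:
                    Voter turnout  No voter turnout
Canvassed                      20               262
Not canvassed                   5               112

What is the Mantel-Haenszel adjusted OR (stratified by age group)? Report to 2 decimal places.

3.62

OR_MH = Σ(aᵢdᵢ/nᵢ) / Σ(bᵢcᵢ/nᵢ), where nᵢ is the stratum total.
Stratum 1 (< 40): n = 679; a·d/n = 279·168/679 = 69.0309; b·c/n = 57·175/679 = 14.6907
Stratum 2 (40–59): n = 338; a·d/n = 81·131/338 = 31.3935; b·c/n = 75·51/338 = 11.3166
Stratum 3 (≥ 60): n = 399; a·d/n = 20·112/399 = 5.6140; b·c/n = 262·5/399 = 3.2832
OR_MH = (69.0309 + 31.3935 + 5.6140) / (14.6907 + 11.3166 + 3.2832) = 106.0385 / 29.2905 = 3.62023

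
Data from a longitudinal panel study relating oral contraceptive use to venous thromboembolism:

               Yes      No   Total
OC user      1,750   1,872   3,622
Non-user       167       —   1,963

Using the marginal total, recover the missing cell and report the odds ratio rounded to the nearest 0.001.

The missing cell is in the unexposed row: 1963 − 167 = 1796.
So a = 1750, b = 1872, c = 167, d = 1796.
OR = (a·d)/(b·c) = (1750 × 1796) / (1872 × 167) = 3143000 / 312624 = 10.05361

10.054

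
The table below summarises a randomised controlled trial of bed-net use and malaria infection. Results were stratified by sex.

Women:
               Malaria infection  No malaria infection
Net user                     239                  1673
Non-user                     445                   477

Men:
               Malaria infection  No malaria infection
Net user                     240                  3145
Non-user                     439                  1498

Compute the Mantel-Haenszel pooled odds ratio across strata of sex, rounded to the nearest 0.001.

OR_MH = Σ(aᵢdᵢ/nᵢ) / Σ(bᵢcᵢ/nᵢ), where nᵢ is the stratum total.
Stratum 1 (Women): n = 2834; a·d/n = 239·477/2834 = 40.2269; b·c/n = 1673·445/2834 = 262.6976
Stratum 2 (Men): n = 5322; a·d/n = 240·1498/5322 = 67.5536; b·c/n = 3145·439/5322 = 259.4241
OR_MH = (40.2269 + 67.5536) / (262.6976 + 259.4241) = 107.7804 / 522.1217 = 0.20643

0.206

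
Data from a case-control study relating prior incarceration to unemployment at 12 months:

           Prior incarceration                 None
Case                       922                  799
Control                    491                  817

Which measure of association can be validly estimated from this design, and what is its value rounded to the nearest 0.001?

Reading the table with exposure as columns: a = 922 (Prior incarceration, case), b = 491 (Prior incarceration, non-case), c = 799 (None, case), d = 817.
This is a case-control study: participants were sampled on outcome status, so risks in the source population cannot be estimated directly — relative risk is not valid here. The odds ratio is the appropriate measure.
OR = (a·d)/(b·c) = (922 × 817) / (491 × 799) = 753274 / 392309 = 1.92010

1.920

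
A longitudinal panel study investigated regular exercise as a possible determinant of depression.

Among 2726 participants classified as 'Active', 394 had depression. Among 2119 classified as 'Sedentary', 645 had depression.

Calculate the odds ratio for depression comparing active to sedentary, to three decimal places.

From the description: a = 394, b = 2332, c = 645, d = 1474.
OR = (a·d)/(b·c) = (394 × 1474) / (2332 × 645) = 580756 / 1504140 = 0.38611
Exposure is associated with lower odds of depression (OR = 0.39 < 1).

0.386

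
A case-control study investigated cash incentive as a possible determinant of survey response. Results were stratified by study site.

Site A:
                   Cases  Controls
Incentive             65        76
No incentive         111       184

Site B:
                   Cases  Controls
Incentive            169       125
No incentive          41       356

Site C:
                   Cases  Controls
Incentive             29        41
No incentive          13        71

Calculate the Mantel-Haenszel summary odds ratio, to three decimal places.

4.230

OR_MH = Σ(aᵢdᵢ/nᵢ) / Σ(bᵢcᵢ/nᵢ), where nᵢ is the stratum total.
Stratum 1 (Site A): n = 436; a·d/n = 65·184/436 = 27.4312; b·c/n = 76·111/436 = 19.3486
Stratum 2 (Site B): n = 691; a·d/n = 169·356/691 = 87.0680; b·c/n = 125·41/691 = 7.4168
Stratum 3 (Site C): n = 154; a·d/n = 29·71/154 = 13.3701; b·c/n = 41·13/154 = 3.4610
OR_MH = (27.4312 + 87.0680 + 13.3701) / (19.3486 + 7.4168 + 3.4610) = 127.8693 / 30.2265 = 4.23038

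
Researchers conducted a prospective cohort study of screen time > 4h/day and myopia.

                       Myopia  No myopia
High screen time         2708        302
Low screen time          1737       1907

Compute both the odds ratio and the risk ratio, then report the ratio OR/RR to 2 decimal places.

5.22

Cells: a = 2708, b = 302, c = 1737, d = 1907.
OR = (2708·1907)/(302·1737) = 5164156/524574 = 9.84448
Risk in exposed = 2708/3010 = 0.89967; risk in unexposed = 1737/3644 = 0.47667; RR = 1.88739
OR/RR = 9.84448 / 1.88739 = 5.21593
The outcome is not rare, so the OR lies further from 1 than the RR.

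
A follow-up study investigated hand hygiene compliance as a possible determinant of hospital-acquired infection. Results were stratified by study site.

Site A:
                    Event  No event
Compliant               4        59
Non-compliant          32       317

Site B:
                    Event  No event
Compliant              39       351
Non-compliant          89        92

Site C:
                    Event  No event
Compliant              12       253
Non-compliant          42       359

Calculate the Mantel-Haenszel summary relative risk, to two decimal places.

0.28

RR_MH = Σ(aᵢ·n₀ᵢ/nᵢ) / Σ(cᵢ·n₁ᵢ/nᵢ), with n₁ᵢ = aᵢ+bᵢ (exposed), n₀ᵢ = cᵢ+dᵢ (unexposed), nᵢ = n₁ᵢ+n₀ᵢ.
Stratum 1 (Site A): n₁ = 63, n₀ = 349, n = 412; a·n₀/n = 4·349/412 = 3.3883; c·n₁/n = 32·63/412 = 4.8932
Stratum 2 (Site B): n₁ = 390, n₀ = 181, n = 571; a·n₀/n = 39·181/571 = 12.3625; c·n₁/n = 89·390/571 = 60.7881
Stratum 3 (Site C): n₁ = 265, n₀ = 401, n = 666; a·n₀/n = 12·401/666 = 7.2252; c·n₁/n = 42·265/666 = 16.7117
RR_MH = (3.3883 + 12.3625 + 7.2252) / (4.8932 + 60.7881 + 16.7117) = 22.9761 / 82.3930 = 0.27886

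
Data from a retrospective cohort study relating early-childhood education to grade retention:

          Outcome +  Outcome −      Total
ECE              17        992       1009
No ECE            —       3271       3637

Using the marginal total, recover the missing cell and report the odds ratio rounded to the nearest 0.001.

The missing cell is in the unexposed row: 3637 − 3271 = 366.
So a = 17, b = 992, c = 366, d = 3271.
OR = (a·d)/(b·c) = (17 × 3271) / (992 × 366) = 55607 / 363072 = 0.15316

0.153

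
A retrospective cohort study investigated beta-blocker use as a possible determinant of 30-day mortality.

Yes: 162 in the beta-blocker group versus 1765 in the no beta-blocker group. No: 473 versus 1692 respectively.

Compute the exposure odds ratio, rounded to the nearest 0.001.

From the description: a = 162, b = 473, c = 1765, d = 1692.
OR = (a·d)/(b·c) = (162 × 1692) / (473 × 1765) = 274104 / 834845 = 0.32833
Exposure is associated with lower odds of 30-day mortality (OR = 0.33 < 1).

0.328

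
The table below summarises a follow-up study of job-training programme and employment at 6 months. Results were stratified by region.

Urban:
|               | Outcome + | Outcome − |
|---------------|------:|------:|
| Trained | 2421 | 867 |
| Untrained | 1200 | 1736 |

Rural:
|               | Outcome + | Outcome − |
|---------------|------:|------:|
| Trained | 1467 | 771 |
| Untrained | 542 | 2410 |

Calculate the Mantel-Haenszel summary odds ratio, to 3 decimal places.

OR_MH = Σ(aᵢdᵢ/nᵢ) / Σ(bᵢcᵢ/nᵢ), where nᵢ is the stratum total.
Stratum 1 (Urban): n = 6224; a·d/n = 2421·1736/6224 = 675.2661; b·c/n = 867·1200/6224 = 167.1594
Stratum 2 (Rural): n = 5190; a·d/n = 1467·2410/5190 = 681.2081; b·c/n = 771·542/5190 = 80.5168
OR_MH = (675.2661 + 681.2081) / (167.1594 + 80.5168) = 1356.4742 / 247.6761 = 5.47681

5.477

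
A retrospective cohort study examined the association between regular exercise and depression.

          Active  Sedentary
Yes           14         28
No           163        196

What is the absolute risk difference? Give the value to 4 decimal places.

-0.0459

Reading the table with exposure as columns: a = 14 (Active, case), b = 163 (Active, non-case), c = 28 (Sedentary, case), d = 196.
Risk in exposed = 14/177 = 0.079096; risk in unexposed = 28/224 = 0.125000.
Risk difference = 0.079096 − 0.125000 = -0.045904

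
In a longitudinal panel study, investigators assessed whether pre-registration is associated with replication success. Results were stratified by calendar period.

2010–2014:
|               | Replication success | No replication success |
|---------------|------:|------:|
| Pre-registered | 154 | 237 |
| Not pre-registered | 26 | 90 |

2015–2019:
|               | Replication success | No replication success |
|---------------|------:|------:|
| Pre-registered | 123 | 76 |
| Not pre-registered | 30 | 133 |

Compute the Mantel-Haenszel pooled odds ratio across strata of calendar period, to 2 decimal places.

OR_MH = Σ(aᵢdᵢ/nᵢ) / Σ(bᵢcᵢ/nᵢ), where nᵢ is the stratum total.
Stratum 1 (2010–2014): n = 507; a·d/n = 154·90/507 = 27.3373; b·c/n = 237·26/507 = 12.1538
Stratum 2 (2015–2019): n = 362; a·d/n = 123·133/362 = 45.1906; b·c/n = 76·30/362 = 6.2983
OR_MH = (27.3373 + 45.1906) / (12.1538 + 6.2983) = 72.5279 / 18.4522 = 3.93058

3.93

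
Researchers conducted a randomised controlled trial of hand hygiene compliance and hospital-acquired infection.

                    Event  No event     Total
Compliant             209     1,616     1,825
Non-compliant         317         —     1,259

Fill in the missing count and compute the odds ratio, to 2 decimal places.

The missing cell is in the unexposed row: 1259 − 317 = 942.
So a = 209, b = 1616, c = 317, d = 942.
OR = (a·d)/(b·c) = (209 × 942) / (1616 × 317) = 196878 / 512272 = 0.38432

0.38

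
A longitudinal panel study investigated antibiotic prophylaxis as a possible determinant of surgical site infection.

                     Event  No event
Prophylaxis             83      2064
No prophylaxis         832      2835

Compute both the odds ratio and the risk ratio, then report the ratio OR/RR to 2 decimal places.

0.80

Cells: a = 83, b = 2064, c = 832, d = 2835.
OR = (83·2835)/(2064·832) = 235305/1717248 = 0.13702
Risk in exposed = 83/2147 = 0.03866; risk in unexposed = 832/3667 = 0.22689; RR = 0.17039
OR/RR = 0.13702 / 0.17039 = 0.80420
The outcome is not rare, so the OR lies further from 1 than the RR.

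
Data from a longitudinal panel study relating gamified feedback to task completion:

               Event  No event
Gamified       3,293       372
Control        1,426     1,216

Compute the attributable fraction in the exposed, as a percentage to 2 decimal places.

Cells: a = 3293, b = 372, c = 1426, d = 1216.
Risk in exposed = 3293/3665 = 0.89850; risk in unexposed = 1426/2642 = 0.53974.
RR = 0.89850/0.53974 = 1.66468
AR% = (RR − 1)/RR × 100 = (1.66468 − 1)/1.66468 × 100 = 39.9284%

39.93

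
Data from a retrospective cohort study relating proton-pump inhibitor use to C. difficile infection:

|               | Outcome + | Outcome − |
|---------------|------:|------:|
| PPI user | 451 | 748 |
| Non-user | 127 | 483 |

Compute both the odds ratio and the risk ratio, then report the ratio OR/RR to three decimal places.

1.269

Cells: a = 451, b = 748, c = 127, d = 483.
OR = (451·483)/(748·127) = 217833/94996 = 2.29308
Risk in exposed = 451/1199 = 0.37615; risk in unexposed = 127/610 = 0.20820; RR = 1.80669
OR/RR = 2.29308 / 1.80669 = 1.26921
The outcome is not rare, so the OR lies further from 1 than the RR.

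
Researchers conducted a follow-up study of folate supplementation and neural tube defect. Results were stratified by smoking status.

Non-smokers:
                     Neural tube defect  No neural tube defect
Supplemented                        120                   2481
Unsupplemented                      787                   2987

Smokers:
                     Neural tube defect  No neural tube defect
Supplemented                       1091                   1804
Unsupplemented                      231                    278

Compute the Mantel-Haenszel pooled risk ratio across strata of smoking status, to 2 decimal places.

RR_MH = Σ(aᵢ·n₀ᵢ/nᵢ) / Σ(cᵢ·n₁ᵢ/nᵢ), with n₁ᵢ = aᵢ+bᵢ (exposed), n₀ᵢ = cᵢ+dᵢ (unexposed), nᵢ = n₁ᵢ+n₀ᵢ.
Stratum 1 (Non-smokers): n₁ = 2601, n₀ = 3774, n = 6375; a·n₀/n = 120·3774/6375 = 71.0400; c·n₁/n = 787·2601/6375 = 321.0960
Stratum 2 (Smokers): n₁ = 2895, n₀ = 509, n = 3404; a·n₀/n = 1091·509/3404 = 163.1372; c·n₁/n = 231·2895/3404 = 196.4586
RR_MH = (71.0400 + 163.1372) / (321.0960 + 196.4586) = 234.1772 / 517.5546 = 0.45247

0.45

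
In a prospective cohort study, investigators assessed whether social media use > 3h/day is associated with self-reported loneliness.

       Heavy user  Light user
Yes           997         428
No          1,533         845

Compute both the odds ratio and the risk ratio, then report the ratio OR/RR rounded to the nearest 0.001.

Reading the table with exposure as columns: a = 997 (Heavy user, case), b = 1533 (Heavy user, non-case), c = 428 (Light user, case), d = 845.
OR = (997·845)/(1533·428) = 842465/656124 = 1.28400
Risk in exposed = 997/2530 = 0.39407; risk in unexposed = 428/1273 = 0.33621; RR = 1.17209
OR/RR = 1.28400 / 1.17209 = 1.09549
The outcome is not rare, so the OR lies further from 1 than the RR.

1.095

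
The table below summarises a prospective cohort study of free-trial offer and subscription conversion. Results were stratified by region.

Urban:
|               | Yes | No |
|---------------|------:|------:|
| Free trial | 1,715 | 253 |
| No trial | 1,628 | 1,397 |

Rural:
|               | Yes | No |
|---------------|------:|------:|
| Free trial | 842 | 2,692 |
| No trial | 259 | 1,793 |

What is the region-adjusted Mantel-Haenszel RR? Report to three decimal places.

1.674

RR_MH = Σ(aᵢ·n₀ᵢ/nᵢ) / Σ(cᵢ·n₁ᵢ/nᵢ), with n₁ᵢ = aᵢ+bᵢ (exposed), n₀ᵢ = cᵢ+dᵢ (unexposed), nᵢ = n₁ᵢ+n₀ᵢ.
Stratum 1 (Urban): n₁ = 1968, n₀ = 3025, n = 4993; a·n₀/n = 1715·3025/4993 = 1039.0296; c·n₁/n = 1628·1968/4993 = 641.6792
Stratum 2 (Rural): n₁ = 3534, n₀ = 2052, n = 5586; a·n₀/n = 842·2052/5586 = 309.3061; c·n₁/n = 259·3534/5586 = 163.8571
RR_MH = (1039.0296 + 309.3061) / (641.6792 + 163.8571) = 1348.3358 / 805.5363 = 1.67384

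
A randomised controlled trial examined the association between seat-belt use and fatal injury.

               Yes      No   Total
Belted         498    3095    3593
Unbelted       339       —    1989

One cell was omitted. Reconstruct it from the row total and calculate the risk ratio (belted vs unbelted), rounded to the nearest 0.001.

The missing cell is in the unexposed row: 1989 − 339 = 1650.
So a = 498, b = 3095, c = 339, d = 1650.
RR = [a/(a+b)] / [c/(c+d)] = (498/3593) / (339/1989) = 0.13860/0.17044 = 0.81322

0.813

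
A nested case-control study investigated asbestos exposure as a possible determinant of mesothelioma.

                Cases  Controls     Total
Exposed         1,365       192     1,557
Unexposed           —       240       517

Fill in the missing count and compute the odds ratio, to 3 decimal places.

The missing cell is in the unexposed row: 517 − 240 = 277.
So a = 1365, b = 192, c = 277, d = 240.
OR = (a·d)/(b·c) = (1365 × 240) / (192 × 277) = 327600 / 53184 = 6.15975

6.160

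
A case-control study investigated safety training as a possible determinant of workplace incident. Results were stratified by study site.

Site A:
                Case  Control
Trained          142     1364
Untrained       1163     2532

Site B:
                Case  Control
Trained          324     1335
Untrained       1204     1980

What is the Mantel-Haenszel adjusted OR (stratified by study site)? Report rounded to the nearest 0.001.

0.317

OR_MH = Σ(aᵢdᵢ/nᵢ) / Σ(bᵢcᵢ/nᵢ), where nᵢ is the stratum total.
Stratum 1 (Site A): n = 5201; a·d/n = 142·2532/5201 = 69.1298; b·c/n = 1364·1163/5201 = 305.0052
Stratum 2 (Site B): n = 4843; a·d/n = 324·1980/4843 = 132.4633; b·c/n = 1335·1204/4843 = 331.8893
OR_MH = (69.1298 + 132.4633) / (305.0052 + 331.8893) = 201.5931 / 636.8945 = 0.31653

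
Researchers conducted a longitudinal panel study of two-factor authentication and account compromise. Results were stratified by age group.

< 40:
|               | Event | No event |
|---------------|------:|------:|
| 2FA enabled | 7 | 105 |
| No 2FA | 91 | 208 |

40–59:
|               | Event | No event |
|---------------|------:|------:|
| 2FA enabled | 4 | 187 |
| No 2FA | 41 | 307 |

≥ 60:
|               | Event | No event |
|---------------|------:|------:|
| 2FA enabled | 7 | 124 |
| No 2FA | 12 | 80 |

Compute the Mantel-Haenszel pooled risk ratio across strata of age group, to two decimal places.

RR_MH = Σ(aᵢ·n₀ᵢ/nᵢ) / Σ(cᵢ·n₁ᵢ/nᵢ), with n₁ᵢ = aᵢ+bᵢ (exposed), n₀ᵢ = cᵢ+dᵢ (unexposed), nᵢ = n₁ᵢ+n₀ᵢ.
Stratum 1 (< 40): n₁ = 112, n₀ = 299, n = 411; a·n₀/n = 7·299/411 = 5.0925; c·n₁/n = 91·112/411 = 24.7981
Stratum 2 (40–59): n₁ = 191, n₀ = 348, n = 539; a·n₀/n = 4·348/539 = 2.5826; c·n₁/n = 41·191/539 = 14.5288
Stratum 3 (≥ 60): n₁ = 131, n₀ = 92, n = 223; a·n₀/n = 7·92/223 = 2.8879; c·n₁/n = 12·131/223 = 7.0493
RR_MH = (5.0925 + 2.5826 + 2.8879) / (24.7981 + 14.5288 + 7.0493) = 10.5629 / 46.3761 = 0.22777

0.23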